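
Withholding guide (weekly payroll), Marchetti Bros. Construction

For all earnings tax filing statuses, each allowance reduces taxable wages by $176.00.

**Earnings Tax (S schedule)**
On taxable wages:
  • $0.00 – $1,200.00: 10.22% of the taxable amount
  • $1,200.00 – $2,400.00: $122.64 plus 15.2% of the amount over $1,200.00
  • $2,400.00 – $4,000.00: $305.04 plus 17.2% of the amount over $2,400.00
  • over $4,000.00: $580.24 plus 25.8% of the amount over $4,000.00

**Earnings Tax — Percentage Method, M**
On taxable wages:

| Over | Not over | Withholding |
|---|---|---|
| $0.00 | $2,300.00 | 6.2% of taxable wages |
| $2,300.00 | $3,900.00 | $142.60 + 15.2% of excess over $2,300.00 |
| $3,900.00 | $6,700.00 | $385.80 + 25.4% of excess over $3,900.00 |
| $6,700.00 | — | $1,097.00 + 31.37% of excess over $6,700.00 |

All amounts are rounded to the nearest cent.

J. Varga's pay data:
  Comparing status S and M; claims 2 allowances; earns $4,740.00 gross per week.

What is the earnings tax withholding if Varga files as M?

Earnings Tax (M): taxable = $4,740.00 − 2×$176.00 = $4,388.00
  $385.80 + 25.4% × ($4,388.00 − $3,900.00) = $385.80 + 25.4% × $488.00 = $509.75

$509.75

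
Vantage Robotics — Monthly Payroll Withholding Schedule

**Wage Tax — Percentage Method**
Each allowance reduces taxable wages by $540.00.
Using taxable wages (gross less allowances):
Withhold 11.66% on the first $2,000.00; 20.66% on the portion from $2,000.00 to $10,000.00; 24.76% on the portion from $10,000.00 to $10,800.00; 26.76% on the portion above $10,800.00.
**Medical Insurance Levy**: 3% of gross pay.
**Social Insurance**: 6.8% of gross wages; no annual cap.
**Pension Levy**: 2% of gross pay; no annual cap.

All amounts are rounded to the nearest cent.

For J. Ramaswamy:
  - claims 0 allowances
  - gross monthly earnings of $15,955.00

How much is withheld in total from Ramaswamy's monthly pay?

$5,346.25

Wage Tax: taxable = $15,955.00
  $2,084.08 + 26.76% × ($15,955.00 − $10,800.00) = $2,084.08 + 26.76% × $5,155.00 = $3,463.56
Medical Insurance Levy: 3% × $15,955.00 = $478.65
Social Insurance: 6.8% × $15,955.00 = $1,084.94
Pension Levy: 2% × $15,955.00 = $319.10
Total: $3,463.56 + $478.65 + $1,084.94 + $319.10 = $5,346.25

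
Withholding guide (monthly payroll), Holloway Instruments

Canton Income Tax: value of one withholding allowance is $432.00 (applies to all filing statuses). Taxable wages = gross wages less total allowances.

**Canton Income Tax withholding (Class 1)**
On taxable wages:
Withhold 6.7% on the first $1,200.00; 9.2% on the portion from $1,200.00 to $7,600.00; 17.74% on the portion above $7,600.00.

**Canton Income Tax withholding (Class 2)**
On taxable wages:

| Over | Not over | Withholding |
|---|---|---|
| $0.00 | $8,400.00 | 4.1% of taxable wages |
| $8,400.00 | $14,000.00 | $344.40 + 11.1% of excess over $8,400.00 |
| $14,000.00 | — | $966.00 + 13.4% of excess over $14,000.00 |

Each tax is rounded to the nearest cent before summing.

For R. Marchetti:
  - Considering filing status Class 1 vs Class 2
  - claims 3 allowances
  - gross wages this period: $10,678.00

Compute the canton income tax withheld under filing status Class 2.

$453.40

Canton Income Tax (Class 2): taxable = $10,678.00 − 3×$432.00 = $9,382.00
  $344.40 + 11.1% × ($9,382.00 − $8,400.00) = $344.40 + 11.1% × $982.00 = $453.40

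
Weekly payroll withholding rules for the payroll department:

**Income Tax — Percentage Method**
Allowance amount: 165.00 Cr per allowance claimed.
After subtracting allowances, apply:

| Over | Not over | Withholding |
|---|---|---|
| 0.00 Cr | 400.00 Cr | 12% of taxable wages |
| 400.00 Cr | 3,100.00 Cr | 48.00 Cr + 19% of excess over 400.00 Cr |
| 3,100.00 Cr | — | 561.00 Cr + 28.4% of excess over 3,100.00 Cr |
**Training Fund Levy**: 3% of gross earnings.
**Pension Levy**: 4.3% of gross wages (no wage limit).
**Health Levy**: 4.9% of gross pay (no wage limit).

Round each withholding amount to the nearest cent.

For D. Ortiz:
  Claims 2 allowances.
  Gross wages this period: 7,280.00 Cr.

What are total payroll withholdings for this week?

2,542.56 Cr

Income Tax: taxable = 7,280.00 Cr − 2×165.00 Cr = 6,950.00 Cr
  561.00 Cr + 28.4% × (6,950.00 Cr − 3,100.00 Cr) = 561.00 Cr + 28.4% × 3,850.00 Cr = 1,654.40 Cr
Training Fund Levy: 3% × 7,280.00 Cr = 218.40 Cr
Pension Levy: 4.3% × 7,280.00 Cr = 313.04 Cr
Health Levy: 4.9% × 7,280.00 Cr = 356.72 Cr
Total: 1,654.40 Cr + 218.40 Cr + 313.04 Cr + 356.72 Cr = 2,542.56 Cr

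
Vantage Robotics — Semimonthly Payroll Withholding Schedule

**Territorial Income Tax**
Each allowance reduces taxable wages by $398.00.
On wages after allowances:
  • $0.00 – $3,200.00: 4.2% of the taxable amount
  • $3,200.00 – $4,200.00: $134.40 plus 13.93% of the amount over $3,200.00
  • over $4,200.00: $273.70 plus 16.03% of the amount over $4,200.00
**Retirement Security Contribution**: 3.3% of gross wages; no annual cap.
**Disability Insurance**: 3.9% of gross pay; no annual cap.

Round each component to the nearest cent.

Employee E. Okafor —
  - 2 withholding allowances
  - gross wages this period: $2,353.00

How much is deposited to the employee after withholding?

$2,118.19

Territorial Income Tax: taxable = $2,353.00 − 2×$398.00 = $1,557.00
  4.2% × $1,557.00 = $65.39
Retirement Security Contribution: 3.3% × $2,353.00 = $77.65
Disability Insurance: 3.9% × $2,353.00 = $91.77
Total withheld: $65.39 + $77.65 + $91.77 = $234.81
Net pay: $2,353.00 − $234.81 = $2,118.19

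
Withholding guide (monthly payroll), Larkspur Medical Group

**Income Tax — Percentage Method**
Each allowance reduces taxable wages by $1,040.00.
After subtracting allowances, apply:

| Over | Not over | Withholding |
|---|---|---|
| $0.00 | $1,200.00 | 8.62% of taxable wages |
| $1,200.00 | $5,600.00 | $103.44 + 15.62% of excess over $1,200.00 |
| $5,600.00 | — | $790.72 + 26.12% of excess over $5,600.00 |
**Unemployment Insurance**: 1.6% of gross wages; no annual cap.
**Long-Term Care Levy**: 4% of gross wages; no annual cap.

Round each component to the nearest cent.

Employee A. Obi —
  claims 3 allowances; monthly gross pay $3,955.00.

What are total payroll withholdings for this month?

Income Tax: taxable = $3,955.00 − 3×$1,040.00 = $835.00
  8.62% × $835.00 = $71.98
Unemployment Insurance: 1.6% × $3,955.00 = $63.28
Long-Term Care Levy: 4% × $3,955.00 = $158.20
Total: $71.98 + $63.28 + $158.20 = $293.46

$293.46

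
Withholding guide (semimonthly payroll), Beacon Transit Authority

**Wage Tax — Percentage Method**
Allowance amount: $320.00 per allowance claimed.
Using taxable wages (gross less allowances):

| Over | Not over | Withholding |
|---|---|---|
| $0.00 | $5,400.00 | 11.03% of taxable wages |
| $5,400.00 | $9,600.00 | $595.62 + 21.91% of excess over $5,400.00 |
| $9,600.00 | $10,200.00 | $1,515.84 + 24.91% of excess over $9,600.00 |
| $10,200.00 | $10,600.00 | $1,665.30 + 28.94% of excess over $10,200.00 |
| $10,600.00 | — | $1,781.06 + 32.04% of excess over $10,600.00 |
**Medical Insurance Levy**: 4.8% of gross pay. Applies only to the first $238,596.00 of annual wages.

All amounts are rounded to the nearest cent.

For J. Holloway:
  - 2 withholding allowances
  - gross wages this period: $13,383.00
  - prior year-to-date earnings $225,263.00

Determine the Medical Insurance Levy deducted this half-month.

Medical Insurance Levy: cap $238,596.00 − YTD $225,263.00 = $13,333.00 subject; 4.8% × $13,333.00 = $639.98

$639.98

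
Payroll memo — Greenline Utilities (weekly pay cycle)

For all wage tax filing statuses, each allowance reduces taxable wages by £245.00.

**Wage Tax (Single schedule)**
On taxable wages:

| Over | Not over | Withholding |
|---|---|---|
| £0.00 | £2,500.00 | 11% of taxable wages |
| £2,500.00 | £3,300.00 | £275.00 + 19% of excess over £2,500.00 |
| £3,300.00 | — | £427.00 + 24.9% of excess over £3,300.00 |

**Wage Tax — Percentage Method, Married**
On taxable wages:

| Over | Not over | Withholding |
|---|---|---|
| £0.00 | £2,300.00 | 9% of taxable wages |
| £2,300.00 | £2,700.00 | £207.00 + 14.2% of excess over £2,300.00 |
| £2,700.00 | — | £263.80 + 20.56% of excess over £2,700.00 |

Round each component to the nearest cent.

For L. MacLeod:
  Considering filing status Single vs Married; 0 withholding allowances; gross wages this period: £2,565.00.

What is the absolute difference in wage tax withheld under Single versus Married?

£42.72

Wage Tax (Single): taxable = £2,565.00
  £275.00 + 19% × (£2,565.00 − £2,500.00) = £275.00 + 19% × £65.00 = £287.35
Wage Tax (Married): taxable = £2,565.00
  £207.00 + 14.2% × (£2,565.00 − £2,300.00) = £207.00 + 14.2% × £265.00 = £244.63
Difference: |£287.35 − £244.63| = £42.72 (higher under Single)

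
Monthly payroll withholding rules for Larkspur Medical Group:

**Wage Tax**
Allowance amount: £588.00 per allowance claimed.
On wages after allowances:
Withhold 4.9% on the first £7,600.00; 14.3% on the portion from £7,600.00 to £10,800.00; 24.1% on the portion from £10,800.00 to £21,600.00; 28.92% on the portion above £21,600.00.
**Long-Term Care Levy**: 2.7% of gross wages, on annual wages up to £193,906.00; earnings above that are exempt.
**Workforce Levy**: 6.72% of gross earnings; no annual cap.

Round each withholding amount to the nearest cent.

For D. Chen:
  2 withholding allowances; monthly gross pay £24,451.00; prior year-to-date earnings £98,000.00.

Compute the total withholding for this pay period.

Wage Tax: taxable = £24,451.00 − 2×£588.00 = £23,275.00
  £3,432.80 + 28.92% × (£23,275.00 − £21,600.00) = £3,432.80 + 28.92% × £1,675.00 = £3,917.21
Long-Term Care Levy: 2.7% × £24,451.00 = £660.18
Workforce Levy: 6.72% × £24,451.00 = £1,643.11
Total: £3,917.21 + £660.18 + £1,643.11 = £6,220.50

£6,220.50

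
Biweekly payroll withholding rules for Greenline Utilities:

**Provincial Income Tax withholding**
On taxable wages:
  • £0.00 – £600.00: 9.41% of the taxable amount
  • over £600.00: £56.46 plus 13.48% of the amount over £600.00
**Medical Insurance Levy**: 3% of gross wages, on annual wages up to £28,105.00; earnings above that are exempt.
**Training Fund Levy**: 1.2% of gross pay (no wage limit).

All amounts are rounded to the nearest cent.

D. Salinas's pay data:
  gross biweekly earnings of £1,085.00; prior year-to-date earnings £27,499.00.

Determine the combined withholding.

£153.04

Provincial Income Tax: taxable = £1,085.00
  £56.46 + 13.48% × (£1,085.00 − £600.00) = £56.46 + 13.48% × £485.00 = £121.84
Medical Insurance Levy: cap £28,105.00 − YTD £27,499.00 = £606.00 subject; 3% × £606.00 = £18.18
Training Fund Levy: 1.2% × £1,085.00 = £13.02
Total: £121.84 + £18.18 + £13.02 = £153.04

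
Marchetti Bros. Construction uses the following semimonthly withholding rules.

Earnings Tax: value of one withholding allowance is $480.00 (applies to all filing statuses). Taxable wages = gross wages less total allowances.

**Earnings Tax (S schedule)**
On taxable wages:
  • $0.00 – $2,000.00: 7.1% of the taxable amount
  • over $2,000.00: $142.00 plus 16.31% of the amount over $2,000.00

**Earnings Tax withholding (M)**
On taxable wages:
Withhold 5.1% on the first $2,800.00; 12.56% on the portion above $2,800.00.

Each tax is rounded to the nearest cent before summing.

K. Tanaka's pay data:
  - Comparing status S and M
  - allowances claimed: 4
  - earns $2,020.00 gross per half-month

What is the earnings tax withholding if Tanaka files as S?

Earnings Tax (S): taxable = $2,020.00 − 4×$480.00 = $100.00
  7.1% × $100.00 = $7.10

$7.10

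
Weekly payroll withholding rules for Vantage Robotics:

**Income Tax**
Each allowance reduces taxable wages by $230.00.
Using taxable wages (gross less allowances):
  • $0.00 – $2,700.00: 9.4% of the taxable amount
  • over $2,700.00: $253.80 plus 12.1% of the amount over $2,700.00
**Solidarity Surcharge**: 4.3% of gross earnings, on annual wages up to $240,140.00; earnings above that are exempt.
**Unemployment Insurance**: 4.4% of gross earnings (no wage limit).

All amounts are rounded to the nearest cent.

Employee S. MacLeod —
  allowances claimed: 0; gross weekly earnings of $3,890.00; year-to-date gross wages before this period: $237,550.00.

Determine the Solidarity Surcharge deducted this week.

$111.37

Solidarity Surcharge: cap $240,140.00 − YTD $237,550.00 = $2,590.00 subject; 4.3% × $2,590.00 = $111.37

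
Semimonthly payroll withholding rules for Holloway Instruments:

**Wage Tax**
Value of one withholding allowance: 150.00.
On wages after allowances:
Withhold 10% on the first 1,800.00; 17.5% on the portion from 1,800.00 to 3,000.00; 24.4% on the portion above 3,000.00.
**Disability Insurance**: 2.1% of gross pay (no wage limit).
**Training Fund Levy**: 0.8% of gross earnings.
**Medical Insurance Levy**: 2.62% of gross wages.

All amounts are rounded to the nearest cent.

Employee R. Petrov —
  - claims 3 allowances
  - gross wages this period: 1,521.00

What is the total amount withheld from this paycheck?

191.06

Wage Tax: taxable = 1,521.00 − 3×150.00 = 1,071.00
  10% × 1,071.00 = 107.10
Disability Insurance: 2.1% × 1,521.00 = 31.94
Training Fund Levy: 0.8% × 1,521.00 = 12.17
Medical Insurance Levy: 2.62% × 1,521.00 = 39.85
Total: 107.10 + 31.94 + 12.17 + 39.85 = 191.06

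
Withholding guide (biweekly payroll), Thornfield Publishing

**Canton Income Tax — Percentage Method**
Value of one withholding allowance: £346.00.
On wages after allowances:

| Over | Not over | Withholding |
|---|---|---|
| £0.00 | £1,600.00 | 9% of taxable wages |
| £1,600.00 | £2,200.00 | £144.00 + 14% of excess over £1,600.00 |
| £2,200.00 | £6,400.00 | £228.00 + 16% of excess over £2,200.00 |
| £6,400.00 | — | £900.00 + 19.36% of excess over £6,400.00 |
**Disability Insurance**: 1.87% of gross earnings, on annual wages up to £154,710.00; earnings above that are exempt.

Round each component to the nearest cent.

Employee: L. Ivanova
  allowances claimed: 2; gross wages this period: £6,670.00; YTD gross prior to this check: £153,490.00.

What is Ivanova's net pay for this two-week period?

£5,814.71

Canton Income Tax: taxable = £6,670.00 − 2×£346.00 = £5,978.00
  £228.00 + 16% × (£5,978.00 − £2,200.00) = £228.00 + 16% × £3,778.00 = £832.48
Disability Insurance: cap £154,710.00 − YTD £153,490.00 = £1,220.00 subject; 1.87% × £1,220.00 = £22.81
Total withheld: £832.48 + £22.81 = £855.29
Net pay: £6,670.00 − £855.29 = £5,814.71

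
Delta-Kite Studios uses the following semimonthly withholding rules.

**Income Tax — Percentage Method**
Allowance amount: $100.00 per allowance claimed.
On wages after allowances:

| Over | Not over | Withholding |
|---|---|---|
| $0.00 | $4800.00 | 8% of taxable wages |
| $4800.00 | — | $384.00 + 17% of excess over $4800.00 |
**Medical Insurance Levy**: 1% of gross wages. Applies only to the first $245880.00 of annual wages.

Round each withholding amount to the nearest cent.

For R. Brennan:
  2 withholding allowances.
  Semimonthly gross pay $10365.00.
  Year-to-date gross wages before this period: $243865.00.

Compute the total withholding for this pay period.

$1316.20

Income Tax: taxable = $10365.00 − 2×$100.00 = $10165.00
  $384.00 + 17% × ($10165.00 − $4800.00) = $384.00 + 17% × $5365.00 = $1296.05
Medical Insurance Levy: cap $245880.00 − YTD $243865.00 = $2015.00 subject; 1% × $2015.00 = $20.15
Total: $1296.05 + $20.15 = $1316.20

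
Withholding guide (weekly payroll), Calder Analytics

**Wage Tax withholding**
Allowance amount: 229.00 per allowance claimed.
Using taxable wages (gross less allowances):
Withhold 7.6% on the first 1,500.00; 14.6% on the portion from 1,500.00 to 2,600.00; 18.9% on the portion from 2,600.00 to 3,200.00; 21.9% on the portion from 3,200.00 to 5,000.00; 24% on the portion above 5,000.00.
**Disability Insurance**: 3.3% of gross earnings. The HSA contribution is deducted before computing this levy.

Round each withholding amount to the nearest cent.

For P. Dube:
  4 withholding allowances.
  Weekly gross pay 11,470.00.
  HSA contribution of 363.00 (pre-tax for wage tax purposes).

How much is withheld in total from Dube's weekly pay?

Wage Tax: taxable = 11,470.00 − 363.00 − 4×229.00 = 10,191.00
  782.20 + 24% × (10,191.00 − 5,000.00) = 782.20 + 24% × 5,191.00 = 2,028.04
Disability Insurance: 3.3% × 11,107.00 = 366.53
Total: 2,028.04 + 366.53 = 2,394.57

2,394.57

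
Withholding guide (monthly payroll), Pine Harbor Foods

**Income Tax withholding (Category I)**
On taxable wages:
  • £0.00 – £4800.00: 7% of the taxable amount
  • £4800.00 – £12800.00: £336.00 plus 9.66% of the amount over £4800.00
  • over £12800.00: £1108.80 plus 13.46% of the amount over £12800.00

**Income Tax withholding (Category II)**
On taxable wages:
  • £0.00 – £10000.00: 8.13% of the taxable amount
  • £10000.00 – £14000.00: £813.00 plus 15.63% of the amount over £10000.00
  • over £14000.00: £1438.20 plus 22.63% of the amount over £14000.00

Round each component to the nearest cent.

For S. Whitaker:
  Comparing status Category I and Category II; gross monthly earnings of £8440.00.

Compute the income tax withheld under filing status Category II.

£686.17

Income Tax (Category II): taxable = £8440.00
  8.13% × £8440.00 = £686.17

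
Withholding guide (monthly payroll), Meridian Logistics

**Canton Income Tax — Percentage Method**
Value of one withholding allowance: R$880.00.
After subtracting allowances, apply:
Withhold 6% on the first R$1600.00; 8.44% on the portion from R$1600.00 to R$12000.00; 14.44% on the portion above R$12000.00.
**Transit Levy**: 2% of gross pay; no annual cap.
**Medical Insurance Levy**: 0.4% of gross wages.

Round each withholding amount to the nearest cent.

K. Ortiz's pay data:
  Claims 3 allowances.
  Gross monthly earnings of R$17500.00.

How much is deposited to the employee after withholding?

R$15693.26

Canton Income Tax: taxable = R$17500.00 − 3×R$880.00 = R$14860.00
  R$973.76 + 14.44% × (R$14860.00 − R$12000.00) = R$973.76 + 14.44% × R$2860.00 = R$1386.74
Transit Levy: 2% × R$17500.00 = R$350.00
Medical Insurance Levy: 0.4% × R$17500.00 = R$70.00
Total withheld: R$1386.74 + R$350.00 + R$70.00 = R$1806.74
Net pay: R$17500.00 − R$1806.74 = R$15693.26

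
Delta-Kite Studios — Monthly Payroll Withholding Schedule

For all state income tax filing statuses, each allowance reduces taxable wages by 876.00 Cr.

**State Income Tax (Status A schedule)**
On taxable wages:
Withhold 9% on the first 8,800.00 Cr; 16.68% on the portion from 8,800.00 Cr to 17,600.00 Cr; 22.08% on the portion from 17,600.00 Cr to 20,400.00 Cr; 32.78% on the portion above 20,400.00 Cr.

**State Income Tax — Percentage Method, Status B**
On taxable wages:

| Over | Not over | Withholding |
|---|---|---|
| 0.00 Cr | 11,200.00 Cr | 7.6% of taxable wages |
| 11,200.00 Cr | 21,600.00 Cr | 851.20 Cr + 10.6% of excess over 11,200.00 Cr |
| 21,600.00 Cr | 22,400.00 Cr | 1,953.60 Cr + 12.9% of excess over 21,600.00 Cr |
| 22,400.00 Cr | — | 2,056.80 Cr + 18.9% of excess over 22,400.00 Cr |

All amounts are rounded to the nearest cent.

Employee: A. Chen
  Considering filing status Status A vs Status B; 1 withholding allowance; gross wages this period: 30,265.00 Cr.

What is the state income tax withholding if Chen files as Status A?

5,824.67 Cr

State Income Tax (Status A): taxable = 30,265.00 Cr − 1×876.00 Cr = 29,389.00 Cr
  2,878.08 Cr + 32.78% × (29,389.00 Cr − 20,400.00 Cr) = 2,878.08 Cr + 32.78% × 8,989.00 Cr = 5,824.67 Cr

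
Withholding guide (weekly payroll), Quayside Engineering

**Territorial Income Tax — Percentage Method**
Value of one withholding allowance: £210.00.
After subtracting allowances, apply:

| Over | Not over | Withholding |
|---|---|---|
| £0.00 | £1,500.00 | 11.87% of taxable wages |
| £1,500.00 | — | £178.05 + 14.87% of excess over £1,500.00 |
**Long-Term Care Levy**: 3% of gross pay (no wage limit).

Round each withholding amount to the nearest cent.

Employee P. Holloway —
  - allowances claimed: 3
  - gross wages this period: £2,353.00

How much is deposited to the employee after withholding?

Territorial Income Tax: taxable = £2,353.00 − 3×£210.00 = £1,723.00
  £178.05 + 14.87% × (£1,723.00 − £1,500.00) = £178.05 + 14.87% × £223.00 = £211.21
Long-Term Care Levy: 3% × £2,353.00 = £70.59
Total withheld: £211.21 + £70.59 = £281.80
Net pay: £2,353.00 − £281.80 = £2,071.20

£2,071.20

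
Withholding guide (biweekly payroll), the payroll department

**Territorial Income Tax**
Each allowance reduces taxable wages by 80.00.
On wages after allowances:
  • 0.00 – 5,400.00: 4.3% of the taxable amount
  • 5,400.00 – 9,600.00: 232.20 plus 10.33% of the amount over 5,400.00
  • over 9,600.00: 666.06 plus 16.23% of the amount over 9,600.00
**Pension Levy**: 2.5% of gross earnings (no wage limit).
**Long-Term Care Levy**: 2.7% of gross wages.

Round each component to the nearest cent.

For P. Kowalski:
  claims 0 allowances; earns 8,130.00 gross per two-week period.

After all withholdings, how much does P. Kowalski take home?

Territorial Income Tax: taxable = 8,130.00
  232.20 + 10.33% × (8,130.00 − 5,400.00) = 232.20 + 10.33% × 2,730.00 = 514.21
Pension Levy: 2.5% × 8,130.00 = 203.25
Long-Term Care Levy: 2.7% × 8,130.00 = 219.51
Total withheld: 514.21 + 203.25 + 219.51 = 936.97
Net pay: 8,130.00 − 936.97 = 7,193.03

7,193.03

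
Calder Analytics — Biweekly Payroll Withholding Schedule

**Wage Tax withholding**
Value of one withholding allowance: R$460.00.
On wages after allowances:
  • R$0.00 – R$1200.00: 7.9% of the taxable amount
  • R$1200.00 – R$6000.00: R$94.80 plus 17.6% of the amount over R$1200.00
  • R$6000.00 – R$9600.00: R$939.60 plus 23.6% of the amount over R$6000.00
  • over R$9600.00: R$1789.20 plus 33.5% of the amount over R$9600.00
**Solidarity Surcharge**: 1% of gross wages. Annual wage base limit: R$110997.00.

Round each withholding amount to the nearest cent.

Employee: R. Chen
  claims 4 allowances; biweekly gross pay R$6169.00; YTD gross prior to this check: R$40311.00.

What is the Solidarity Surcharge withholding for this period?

R$61.69

Solidarity Surcharge: 1% × R$6169.00 = R$61.69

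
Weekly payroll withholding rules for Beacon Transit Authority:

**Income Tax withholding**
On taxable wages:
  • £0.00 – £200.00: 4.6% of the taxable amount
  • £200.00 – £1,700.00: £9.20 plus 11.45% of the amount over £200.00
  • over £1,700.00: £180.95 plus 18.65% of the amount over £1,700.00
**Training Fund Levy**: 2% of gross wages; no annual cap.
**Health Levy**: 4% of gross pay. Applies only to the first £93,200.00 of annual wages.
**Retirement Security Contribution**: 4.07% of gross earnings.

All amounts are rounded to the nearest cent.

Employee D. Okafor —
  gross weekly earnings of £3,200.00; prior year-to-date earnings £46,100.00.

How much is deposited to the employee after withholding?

Income Tax: taxable = £3,200.00
  £180.95 + 18.65% × (£3,200.00 − £1,700.00) = £180.95 + 18.65% × £1,500.00 = £460.70
Training Fund Levy: 2% × £3,200.00 = £64.00
Health Levy: 4% × £3,200.00 = £128.00
Retirement Security Contribution: 4.07% × £3,200.00 = £130.24
Total withheld: £460.70 + £64.00 + £128.00 + £130.24 = £782.94
Net pay: £3,200.00 − £782.94 = £2,417.06

£2,417.06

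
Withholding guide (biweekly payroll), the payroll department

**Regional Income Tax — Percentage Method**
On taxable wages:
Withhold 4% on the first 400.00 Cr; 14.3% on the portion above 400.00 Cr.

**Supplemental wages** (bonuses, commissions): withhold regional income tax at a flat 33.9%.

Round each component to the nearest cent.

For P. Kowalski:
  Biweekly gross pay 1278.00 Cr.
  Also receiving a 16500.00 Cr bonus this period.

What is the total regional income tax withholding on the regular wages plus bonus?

5735.05 Cr

Regional Income Tax: taxable = 1278.00 Cr
  16.00 Cr + 14.3% × (1278.00 Cr − 400.00 Cr) = 16.00 Cr + 14.3% × 878.00 Cr = 141.55 Cr
Supplemental (33.9% flat on bonus): 33.9% × 16500.00 Cr = 5593.50 Cr
Total regional income tax: 141.55 Cr + 5593.50 Cr = 5735.05 Cr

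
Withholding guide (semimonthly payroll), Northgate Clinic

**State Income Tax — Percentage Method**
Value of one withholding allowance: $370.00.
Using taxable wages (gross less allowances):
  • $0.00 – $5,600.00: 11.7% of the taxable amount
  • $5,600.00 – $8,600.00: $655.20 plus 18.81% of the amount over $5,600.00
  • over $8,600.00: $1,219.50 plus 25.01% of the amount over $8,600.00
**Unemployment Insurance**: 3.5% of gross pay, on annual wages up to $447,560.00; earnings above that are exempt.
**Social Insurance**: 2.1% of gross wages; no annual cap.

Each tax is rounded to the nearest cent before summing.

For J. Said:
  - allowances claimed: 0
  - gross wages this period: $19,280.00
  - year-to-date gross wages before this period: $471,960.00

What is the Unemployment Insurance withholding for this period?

$0.00

Unemployment Insurance: YTD $471,960.00 ≥ cap $447,560.00 → $0.00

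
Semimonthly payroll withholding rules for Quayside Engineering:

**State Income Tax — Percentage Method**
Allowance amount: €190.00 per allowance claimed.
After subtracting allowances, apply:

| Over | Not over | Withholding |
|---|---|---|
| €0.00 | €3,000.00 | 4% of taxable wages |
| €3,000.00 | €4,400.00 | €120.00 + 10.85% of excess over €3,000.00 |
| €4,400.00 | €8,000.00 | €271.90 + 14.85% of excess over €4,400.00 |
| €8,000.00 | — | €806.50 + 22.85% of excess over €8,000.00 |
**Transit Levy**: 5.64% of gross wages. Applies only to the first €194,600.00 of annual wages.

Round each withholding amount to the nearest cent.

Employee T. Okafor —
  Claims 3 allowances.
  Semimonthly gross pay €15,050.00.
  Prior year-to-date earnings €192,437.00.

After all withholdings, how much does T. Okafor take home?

State Income Tax: taxable = €15,050.00 − 3×€190.00 = €14,480.00
  €806.50 + 22.85% × (€14,480.00 − €8,000.00) = €806.50 + 22.85% × €6,480.00 = €2,287.18
Transit Levy: cap €194,600.00 − YTD €192,437.00 = €2,163.00 subject; 5.64% × €2,163.00 = €121.99
Total withheld: €2,287.18 + €121.99 = €2,409.17
Net pay: €15,050.00 − €2,409.17 = €12,640.83

€12,640.83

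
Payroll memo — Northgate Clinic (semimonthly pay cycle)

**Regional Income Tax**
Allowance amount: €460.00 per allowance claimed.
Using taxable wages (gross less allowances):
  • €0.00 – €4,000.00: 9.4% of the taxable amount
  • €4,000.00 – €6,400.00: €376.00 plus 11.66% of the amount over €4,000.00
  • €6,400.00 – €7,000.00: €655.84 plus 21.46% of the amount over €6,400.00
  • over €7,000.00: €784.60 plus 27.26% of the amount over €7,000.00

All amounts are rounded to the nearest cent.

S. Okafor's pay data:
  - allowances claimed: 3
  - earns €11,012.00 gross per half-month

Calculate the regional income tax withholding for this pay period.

Regional Income Tax: taxable = €11,012.00 − 3×€460.00 = €9,632.00
  €784.60 + 27.26% × (€9,632.00 − €7,000.00) = €784.60 + 27.26% × €2,632.00 = €1,502.08

€1,502.08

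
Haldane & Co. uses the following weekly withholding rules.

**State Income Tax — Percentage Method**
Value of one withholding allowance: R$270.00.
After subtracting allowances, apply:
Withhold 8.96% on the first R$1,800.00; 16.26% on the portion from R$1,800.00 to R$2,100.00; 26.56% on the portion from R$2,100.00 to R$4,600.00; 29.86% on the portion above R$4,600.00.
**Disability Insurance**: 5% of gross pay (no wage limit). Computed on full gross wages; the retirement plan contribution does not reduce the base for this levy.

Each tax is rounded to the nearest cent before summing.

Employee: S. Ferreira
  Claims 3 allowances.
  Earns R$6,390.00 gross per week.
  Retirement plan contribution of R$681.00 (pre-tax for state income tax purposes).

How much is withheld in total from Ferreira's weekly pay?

State Income Tax: taxable = R$6,390.00 − R$681.00 − 3×R$270.00 = R$4,899.00
  R$874.06 + 29.86% × (R$4,899.00 − R$4,600.00) = R$874.06 + 29.86% × R$299.00 = R$963.34
Disability Insurance: 5% × R$6,390.00 = R$319.50
Total: R$963.34 + R$319.50 = R$1,282.84

R$1,282.84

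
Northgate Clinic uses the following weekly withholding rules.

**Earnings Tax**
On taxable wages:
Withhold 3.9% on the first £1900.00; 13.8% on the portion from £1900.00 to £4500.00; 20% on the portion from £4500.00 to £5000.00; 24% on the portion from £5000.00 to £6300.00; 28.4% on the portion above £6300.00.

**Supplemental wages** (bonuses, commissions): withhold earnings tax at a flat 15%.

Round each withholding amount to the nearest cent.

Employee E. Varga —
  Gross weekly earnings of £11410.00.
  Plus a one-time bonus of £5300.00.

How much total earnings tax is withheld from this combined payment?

Earnings Tax: taxable = £11410.00
  £844.90 + 28.4% × (£11410.00 − £6300.00) = £844.90 + 28.4% × £5110.00 = £2296.14
Supplemental (15% flat on bonus): 15% × £5300.00 = £795.00
Total earnings tax: £2296.14 + £795.00 = £3091.14

£3091.14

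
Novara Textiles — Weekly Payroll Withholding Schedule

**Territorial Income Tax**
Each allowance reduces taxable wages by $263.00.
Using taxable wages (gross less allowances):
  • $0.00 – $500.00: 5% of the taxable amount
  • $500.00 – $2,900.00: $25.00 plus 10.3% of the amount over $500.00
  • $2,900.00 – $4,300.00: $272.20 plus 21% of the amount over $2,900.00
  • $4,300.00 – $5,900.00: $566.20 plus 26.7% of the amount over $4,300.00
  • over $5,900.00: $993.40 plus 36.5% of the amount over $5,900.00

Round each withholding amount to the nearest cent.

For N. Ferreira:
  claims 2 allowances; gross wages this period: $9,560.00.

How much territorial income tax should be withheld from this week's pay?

$2,137.31

Territorial Income Tax: taxable = $9,560.00 − 2×$263.00 = $9,034.00
  $993.40 + 36.5% × ($9,034.00 − $5,900.00) = $993.40 + 36.5% × $3,134.00 = $2,137.31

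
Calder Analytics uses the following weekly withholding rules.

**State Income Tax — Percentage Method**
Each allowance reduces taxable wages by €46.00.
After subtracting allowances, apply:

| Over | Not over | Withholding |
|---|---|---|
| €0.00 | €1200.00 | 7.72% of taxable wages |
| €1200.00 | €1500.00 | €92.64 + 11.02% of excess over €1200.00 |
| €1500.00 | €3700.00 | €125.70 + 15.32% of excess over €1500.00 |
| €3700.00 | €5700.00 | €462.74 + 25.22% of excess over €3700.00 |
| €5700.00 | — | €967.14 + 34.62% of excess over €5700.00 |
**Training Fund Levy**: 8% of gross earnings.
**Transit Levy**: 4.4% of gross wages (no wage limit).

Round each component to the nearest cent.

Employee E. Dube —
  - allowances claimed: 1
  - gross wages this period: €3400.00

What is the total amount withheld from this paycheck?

State Income Tax: taxable = €3400.00 − 1×€46.00 = €3354.00
  €125.70 + 15.32% × (€3354.00 − €1500.00) = €125.70 + 15.32% × €1854.00 = €409.73
Training Fund Levy: 8% × €3400.00 = €272.00
Transit Levy: 4.4% × €3400.00 = €149.60
Total: €409.73 + €272.00 + €149.60 = €831.33

€831.33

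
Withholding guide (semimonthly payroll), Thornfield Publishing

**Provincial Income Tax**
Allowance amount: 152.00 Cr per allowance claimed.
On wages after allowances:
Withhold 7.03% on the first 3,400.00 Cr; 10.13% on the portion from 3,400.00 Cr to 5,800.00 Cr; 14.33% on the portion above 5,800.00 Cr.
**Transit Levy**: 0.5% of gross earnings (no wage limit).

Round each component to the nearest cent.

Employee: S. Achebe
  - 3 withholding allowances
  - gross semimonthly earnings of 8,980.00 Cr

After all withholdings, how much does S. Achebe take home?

Provincial Income Tax: taxable = 8,980.00 Cr − 3×152.00 Cr = 8,524.00 Cr
  482.14 Cr + 14.33% × (8,524.00 Cr − 5,800.00 Cr) = 482.14 Cr + 14.33% × 2,724.00 Cr = 872.49 Cr
Transit Levy: 0.5% × 8,980.00 Cr = 44.90 Cr
Total withheld: 872.49 Cr + 44.90 Cr = 917.39 Cr
Net pay: 8,980.00 Cr − 917.39 Cr = 8,062.61 Cr

8,062.61 Cr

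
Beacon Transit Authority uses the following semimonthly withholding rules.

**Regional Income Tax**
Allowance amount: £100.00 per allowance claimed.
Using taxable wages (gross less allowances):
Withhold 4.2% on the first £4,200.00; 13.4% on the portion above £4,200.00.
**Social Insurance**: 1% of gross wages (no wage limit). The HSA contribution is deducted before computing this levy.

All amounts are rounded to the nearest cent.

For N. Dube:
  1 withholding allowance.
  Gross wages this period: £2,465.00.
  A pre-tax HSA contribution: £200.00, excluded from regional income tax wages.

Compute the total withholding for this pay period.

£113.58

Regional Income Tax: taxable = £2,465.00 − £200.00 − 1×£100.00 = £2,165.00
  4.2% × £2,165.00 = £90.93
Social Insurance: 1% × £2,265.00 = £22.65
Total: £90.93 + £22.65 = £113.58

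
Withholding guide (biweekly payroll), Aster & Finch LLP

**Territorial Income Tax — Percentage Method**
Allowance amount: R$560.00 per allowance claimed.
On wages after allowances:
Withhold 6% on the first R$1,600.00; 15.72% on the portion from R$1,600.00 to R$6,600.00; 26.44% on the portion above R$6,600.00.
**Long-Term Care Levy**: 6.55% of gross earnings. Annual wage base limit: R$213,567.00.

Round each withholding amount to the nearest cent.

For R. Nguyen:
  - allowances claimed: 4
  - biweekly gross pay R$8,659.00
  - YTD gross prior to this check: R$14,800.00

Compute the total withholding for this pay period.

R$1,420.71

Territorial Income Tax: taxable = R$8,659.00 − 4×R$560.00 = R$6,419.00
  R$96.00 + 15.72% × (R$6,419.00 − R$1,600.00) = R$96.00 + 15.72% × R$4,819.00 = R$853.55
Long-Term Care Levy: 6.55% × R$8,659.00 = R$567.16
Total: R$853.55 + R$567.16 = R$1,420.71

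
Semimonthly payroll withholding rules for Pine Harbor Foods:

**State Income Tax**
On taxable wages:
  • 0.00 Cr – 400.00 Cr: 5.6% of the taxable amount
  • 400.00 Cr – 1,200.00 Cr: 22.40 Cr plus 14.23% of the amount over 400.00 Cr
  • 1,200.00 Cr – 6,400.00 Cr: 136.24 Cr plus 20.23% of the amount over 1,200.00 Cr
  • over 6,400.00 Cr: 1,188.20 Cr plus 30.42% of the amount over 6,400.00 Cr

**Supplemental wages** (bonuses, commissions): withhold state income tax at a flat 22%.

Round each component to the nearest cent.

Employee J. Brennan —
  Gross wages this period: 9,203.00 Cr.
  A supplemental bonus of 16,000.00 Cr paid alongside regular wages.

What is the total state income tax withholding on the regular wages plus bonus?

5,560.87 Cr

State Income Tax: taxable = 9,203.00 Cr
  1,188.20 Cr + 30.42% × (9,203.00 Cr − 6,400.00 Cr) = 1,188.20 Cr + 30.42% × 2,803.00 Cr = 2,040.87 Cr
Supplemental (22% flat on bonus): 22% × 16,000.00 Cr = 3,520.00 Cr
Total state income tax: 2,040.87 Cr + 3,520.00 Cr = 5,560.87 Cr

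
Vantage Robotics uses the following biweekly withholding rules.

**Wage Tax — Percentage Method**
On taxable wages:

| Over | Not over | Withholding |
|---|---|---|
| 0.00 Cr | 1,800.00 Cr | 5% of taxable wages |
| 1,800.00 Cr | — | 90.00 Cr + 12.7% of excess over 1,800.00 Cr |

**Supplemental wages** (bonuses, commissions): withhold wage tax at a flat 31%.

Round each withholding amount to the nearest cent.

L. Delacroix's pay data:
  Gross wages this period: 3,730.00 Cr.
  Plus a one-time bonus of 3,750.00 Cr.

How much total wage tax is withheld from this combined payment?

1,497.61 Cr

Wage Tax: taxable = 3,730.00 Cr
  90.00 Cr + 12.7% × (3,730.00 Cr − 1,800.00 Cr) = 90.00 Cr + 12.7% × 1,930.00 Cr = 335.11 Cr
Supplemental (31% flat on bonus): 31% × 3,750.00 Cr = 1,162.50 Cr
Total wage tax: 335.11 Cr + 1,162.50 Cr = 1,497.61 Cr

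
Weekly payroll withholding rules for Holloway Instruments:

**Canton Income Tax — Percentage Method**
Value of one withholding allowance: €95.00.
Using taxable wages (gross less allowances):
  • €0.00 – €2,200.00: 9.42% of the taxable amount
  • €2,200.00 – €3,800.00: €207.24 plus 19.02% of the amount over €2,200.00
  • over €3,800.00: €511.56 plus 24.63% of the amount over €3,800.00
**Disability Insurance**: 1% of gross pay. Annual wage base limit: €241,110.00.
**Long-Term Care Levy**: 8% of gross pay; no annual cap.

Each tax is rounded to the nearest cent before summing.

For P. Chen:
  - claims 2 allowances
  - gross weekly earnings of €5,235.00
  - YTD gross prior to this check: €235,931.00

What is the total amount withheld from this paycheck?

Canton Income Tax: taxable = €5,235.00 − 2×€95.00 = €5,045.00
  €511.56 + 24.63% × (€5,045.00 − €3,800.00) = €511.56 + 24.63% × €1,245.00 = €818.20
Disability Insurance: cap €241,110.00 − YTD €235,931.00 = €5,179.00 subject; 1% × €5,179.00 = €51.79
Long-Term Care Levy: 8% × €5,235.00 = €418.80
Total: €818.20 + €51.79 + €418.80 = €1,288.79

€1,288.79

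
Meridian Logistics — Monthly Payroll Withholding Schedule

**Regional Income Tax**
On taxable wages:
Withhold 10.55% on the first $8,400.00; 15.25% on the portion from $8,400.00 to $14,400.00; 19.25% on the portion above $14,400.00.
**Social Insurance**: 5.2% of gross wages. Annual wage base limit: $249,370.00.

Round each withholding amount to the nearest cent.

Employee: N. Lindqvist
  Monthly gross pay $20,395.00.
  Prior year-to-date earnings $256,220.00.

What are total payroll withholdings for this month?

Regional Income Tax: taxable = $20,395.00
  $1,801.20 + 19.25% × ($20,395.00 − $14,400.00) = $1,801.20 + 19.25% × $5,995.00 = $2,955.24
Social Insurance: YTD $256,220.00 ≥ cap $249,370.00 → $0.00
Total: $2,955.24 + $0.00 = $2,955.24

$2,955.24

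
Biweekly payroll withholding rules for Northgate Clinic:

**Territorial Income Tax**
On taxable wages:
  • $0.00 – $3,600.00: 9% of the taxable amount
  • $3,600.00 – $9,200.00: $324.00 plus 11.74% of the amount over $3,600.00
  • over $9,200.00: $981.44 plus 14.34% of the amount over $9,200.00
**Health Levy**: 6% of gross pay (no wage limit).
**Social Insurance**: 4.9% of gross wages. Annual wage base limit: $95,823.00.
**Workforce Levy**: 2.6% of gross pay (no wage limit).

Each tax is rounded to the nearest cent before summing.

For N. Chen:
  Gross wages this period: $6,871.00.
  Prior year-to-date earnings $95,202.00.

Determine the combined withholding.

$1,329.36

Territorial Income Tax: taxable = $6,871.00
  $324.00 + 11.74% × ($6,871.00 − $3,600.00) = $324.00 + 11.74% × $3,271.00 = $708.02
Health Levy: 6% × $6,871.00 = $412.26
Social Insurance: cap $95,823.00 − YTD $95,202.00 = $621.00 subject; 4.9% × $621.00 = $30.43
Workforce Levy: 2.6% × $6,871.00 = $178.65
Total: $708.02 + $412.26 + $30.43 + $178.65 = $1,329.36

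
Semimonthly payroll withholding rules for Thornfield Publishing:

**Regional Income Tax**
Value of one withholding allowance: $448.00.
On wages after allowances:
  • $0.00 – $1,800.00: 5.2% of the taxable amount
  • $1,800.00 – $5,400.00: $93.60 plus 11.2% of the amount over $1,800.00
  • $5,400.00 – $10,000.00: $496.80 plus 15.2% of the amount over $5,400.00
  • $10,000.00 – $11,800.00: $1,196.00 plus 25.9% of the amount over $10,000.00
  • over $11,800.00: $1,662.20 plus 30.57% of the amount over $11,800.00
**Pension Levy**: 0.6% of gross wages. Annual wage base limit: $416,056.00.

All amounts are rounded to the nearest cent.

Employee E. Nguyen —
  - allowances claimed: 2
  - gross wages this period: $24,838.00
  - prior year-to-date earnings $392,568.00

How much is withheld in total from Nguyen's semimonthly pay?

Regional Income Tax: taxable = $24,838.00 − 2×$448.00 = $23,942.00
  $1,662.20 + 30.57% × ($23,942.00 − $11,800.00) = $1,662.20 + 30.57% × $12,142.00 = $5,374.01
Pension Levy: cap $416,056.00 − YTD $392,568.00 = $23,488.00 subject; 0.6% × $23,488.00 = $140.93
Total: $5,374.01 + $140.93 = $5,514.94

$5,514.94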